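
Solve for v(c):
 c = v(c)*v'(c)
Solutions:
 v(c) = -sqrt(C1 + c^2)
 v(c) = sqrt(C1 + c^2)


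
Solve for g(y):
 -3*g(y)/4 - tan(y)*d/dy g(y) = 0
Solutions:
 g(y) = C1/sin(y)^(3/4)


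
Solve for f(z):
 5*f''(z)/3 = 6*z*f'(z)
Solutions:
 f(z) = C1 + C2*erfi(3*sqrt(5)*z/5)


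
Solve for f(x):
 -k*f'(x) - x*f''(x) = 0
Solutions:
 f(x) = C1 + x^(1 - re(k))*(C2*sin(log(x)*Abs(im(k))) + C3*cos(log(x)*im(k)))


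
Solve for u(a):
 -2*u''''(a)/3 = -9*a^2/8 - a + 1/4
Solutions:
 u(a) = C1 + C2*a + C3*a^2 + C4*a^3 + 3*a^6/640 + a^5/80 - a^4/64


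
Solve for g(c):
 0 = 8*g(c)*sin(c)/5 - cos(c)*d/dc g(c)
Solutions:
 g(c) = C1/cos(c)^(8/5)


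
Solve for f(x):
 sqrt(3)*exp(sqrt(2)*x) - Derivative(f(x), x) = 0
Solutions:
 f(x) = C1 + sqrt(6)*exp(sqrt(2)*x)/2


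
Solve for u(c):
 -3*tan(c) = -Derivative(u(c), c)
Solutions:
 u(c) = C1 - 3*log(cos(c))


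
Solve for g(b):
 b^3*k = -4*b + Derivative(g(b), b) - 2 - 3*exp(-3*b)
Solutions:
 g(b) = C1 + b^4*k/4 + 2*b^2 + 2*b - exp(-3*b)


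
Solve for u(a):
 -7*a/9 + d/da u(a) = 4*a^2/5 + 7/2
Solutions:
 u(a) = C1 + 4*a^3/15 + 7*a^2/18 + 7*a/2


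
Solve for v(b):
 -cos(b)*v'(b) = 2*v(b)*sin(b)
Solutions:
 v(b) = C1*cos(b)^2


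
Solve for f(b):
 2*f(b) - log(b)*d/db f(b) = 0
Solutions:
 f(b) = C1*exp(2*li(b))


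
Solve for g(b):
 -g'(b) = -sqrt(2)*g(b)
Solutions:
 g(b) = C1*exp(sqrt(2)*b)


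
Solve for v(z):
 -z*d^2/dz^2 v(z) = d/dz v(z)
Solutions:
 v(z) = C1 + C2*log(z)


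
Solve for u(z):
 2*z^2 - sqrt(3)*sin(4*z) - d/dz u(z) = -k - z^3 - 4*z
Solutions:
 u(z) = C1 + k*z + z^4/4 + 2*z^3/3 + 2*z^2 + sqrt(3)*cos(4*z)/4


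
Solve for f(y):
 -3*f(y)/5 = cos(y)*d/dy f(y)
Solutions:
 f(y) = C1*(sin(y) - 1)^(3/10)/(sin(y) + 1)^(3/10)


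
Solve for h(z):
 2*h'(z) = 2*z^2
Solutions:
 h(z) = C1 + z^3/3


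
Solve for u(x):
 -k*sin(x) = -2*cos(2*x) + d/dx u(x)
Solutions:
 u(x) = C1 + k*cos(x) + sin(2*x)


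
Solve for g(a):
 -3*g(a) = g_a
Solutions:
 g(a) = C1*exp(-3*a)


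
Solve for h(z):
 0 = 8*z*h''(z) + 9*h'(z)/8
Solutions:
 h(z) = C1 + C2*z^(55/64)


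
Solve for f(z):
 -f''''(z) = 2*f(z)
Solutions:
 f(z) = (C1*sin(2^(3/4)*z/2) + C2*cos(2^(3/4)*z/2))*exp(-2^(3/4)*z/2) + (C3*sin(2^(3/4)*z/2) + C4*cos(2^(3/4)*z/2))*exp(2^(3/4)*z/2)


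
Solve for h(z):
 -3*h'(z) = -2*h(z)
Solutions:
 h(z) = C1*exp(2*z/3)


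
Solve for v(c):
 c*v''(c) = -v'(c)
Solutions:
 v(c) = C1 + C2*log(c)


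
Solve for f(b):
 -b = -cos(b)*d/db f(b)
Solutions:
 f(b) = C1 + Integral(b/cos(b), b)


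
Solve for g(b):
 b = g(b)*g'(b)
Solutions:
 g(b) = -sqrt(C1 + b^2)
 g(b) = sqrt(C1 + b^2)


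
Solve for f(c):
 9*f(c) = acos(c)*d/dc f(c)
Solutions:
 f(c) = C1*exp(9*Integral(1/acos(c), c))


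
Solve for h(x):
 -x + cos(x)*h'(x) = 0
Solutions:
 h(x) = C1 + Integral(x/cos(x), x)


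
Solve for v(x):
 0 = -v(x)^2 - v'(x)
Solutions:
 v(x) = 1/(C1 + x)


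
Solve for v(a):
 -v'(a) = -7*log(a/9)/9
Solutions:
 v(a) = C1 + 7*a*log(a)/9 - 14*a*log(3)/9 - 7*a/9


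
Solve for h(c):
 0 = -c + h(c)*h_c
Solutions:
 h(c) = -sqrt(C1 + c^2)
 h(c) = sqrt(C1 + c^2)


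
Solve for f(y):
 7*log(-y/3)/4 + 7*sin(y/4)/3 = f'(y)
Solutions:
 f(y) = C1 + 7*y*log(-y)/4 - 7*y*log(3)/4 - 7*y/4 - 28*cos(y/4)/3


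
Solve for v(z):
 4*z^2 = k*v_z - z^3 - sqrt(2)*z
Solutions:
 v(z) = C1 + z^4/(4*k) + 4*z^3/(3*k) + sqrt(2)*z^2/(2*k)


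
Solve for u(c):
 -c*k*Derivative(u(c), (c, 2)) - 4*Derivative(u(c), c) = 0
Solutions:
 u(c) = C1 + c^(((re(k) - 4)*re(k) + im(k)^2)/(re(k)^2 + im(k)^2))*(C2*sin(4*log(c)*Abs(im(k))/(re(k)^2 + im(k)^2)) + C3*cos(4*log(c)*im(k)/(re(k)^2 + im(k)^2)))


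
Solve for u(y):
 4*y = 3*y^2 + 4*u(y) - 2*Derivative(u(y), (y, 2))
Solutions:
 u(y) = C1*exp(-sqrt(2)*y) + C2*exp(sqrt(2)*y) - 3*y^2/4 + y - 3/4


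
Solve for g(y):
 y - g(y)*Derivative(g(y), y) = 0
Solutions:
 g(y) = -sqrt(C1 + y^2)
 g(y) = sqrt(C1 + y^2)


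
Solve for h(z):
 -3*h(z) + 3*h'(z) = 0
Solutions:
 h(z) = C1*exp(z)


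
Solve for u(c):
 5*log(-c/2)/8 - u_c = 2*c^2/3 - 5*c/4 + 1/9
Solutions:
 u(c) = C1 - 2*c^3/9 + 5*c^2/8 + 5*c*log(-c)/8 + c*(-53 - 45*log(2))/72


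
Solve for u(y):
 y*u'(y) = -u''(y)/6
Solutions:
 u(y) = C1 + C2*erf(sqrt(3)*y)


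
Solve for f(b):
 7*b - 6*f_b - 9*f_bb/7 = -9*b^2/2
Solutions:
 f(b) = C1 + C2*exp(-14*b/3) + b^3/4 + 71*b^2/168 - 71*b/392


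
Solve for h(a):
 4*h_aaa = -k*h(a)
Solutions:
 h(a) = C1*exp(2^(1/3)*a*(-k)^(1/3)/2) + C2*exp(2^(1/3)*a*(-k)^(1/3)*(-1 + sqrt(3)*I)/4) + C3*exp(-2^(1/3)*a*(-k)^(1/3)*(1 + sqrt(3)*I)/4)


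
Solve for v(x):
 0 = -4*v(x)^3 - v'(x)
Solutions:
 v(x) = -sqrt(2)*sqrt(-1/(C1 - 4*x))/2
 v(x) = sqrt(2)*sqrt(-1/(C1 - 4*x))/2


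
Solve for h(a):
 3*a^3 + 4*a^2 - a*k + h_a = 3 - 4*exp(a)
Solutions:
 h(a) = C1 - 3*a^4/4 - 4*a^3/3 + a^2*k/2 + 3*a - 4*exp(a)


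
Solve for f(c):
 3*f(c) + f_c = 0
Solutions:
 f(c) = C1*exp(-3*c)


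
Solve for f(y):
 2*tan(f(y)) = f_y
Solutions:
 f(y) = pi - asin(C1*exp(2*y))
 f(y) = asin(C1*exp(2*y))


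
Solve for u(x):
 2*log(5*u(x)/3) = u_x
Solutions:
 Integral(1/(-log(_y) - log(5) + log(3)), (_y, u(x)))/2 = C1 - x


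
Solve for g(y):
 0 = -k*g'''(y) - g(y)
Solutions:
 g(y) = C1*exp(y*(-1/k)^(1/3)) + C2*exp(y*(-1/k)^(1/3)*(-1 + sqrt(3)*I)/2) + C3*exp(-y*(-1/k)^(1/3)*(1 + sqrt(3)*I)/2)


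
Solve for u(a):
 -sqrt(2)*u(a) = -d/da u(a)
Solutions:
 u(a) = C1*exp(sqrt(2)*a)


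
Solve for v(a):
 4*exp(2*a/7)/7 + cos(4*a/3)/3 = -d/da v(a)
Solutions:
 v(a) = C1 - 2*exp(2*a/7) - sin(4*a/3)/4


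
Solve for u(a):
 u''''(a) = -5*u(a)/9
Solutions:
 u(a) = (C1*sin(5^(1/4)*sqrt(6)*a/6) + C2*cos(5^(1/4)*sqrt(6)*a/6))*exp(-5^(1/4)*sqrt(6)*a/6) + (C3*sin(5^(1/4)*sqrt(6)*a/6) + C4*cos(5^(1/4)*sqrt(6)*a/6))*exp(5^(1/4)*sqrt(6)*a/6)


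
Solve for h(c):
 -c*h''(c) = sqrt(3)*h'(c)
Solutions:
 h(c) = C1 + C2*c^(1 - sqrt(3))


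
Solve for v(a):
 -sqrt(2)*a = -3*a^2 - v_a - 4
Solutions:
 v(a) = C1 - a^3 + sqrt(2)*a^2/2 - 4*a


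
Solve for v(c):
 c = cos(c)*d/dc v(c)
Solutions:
 v(c) = C1 + Integral(c/cos(c), c)


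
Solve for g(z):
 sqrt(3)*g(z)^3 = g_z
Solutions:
 g(z) = -sqrt(2)*sqrt(-1/(C1 + sqrt(3)*z))/2
 g(z) = sqrt(2)*sqrt(-1/(C1 + sqrt(3)*z))/2


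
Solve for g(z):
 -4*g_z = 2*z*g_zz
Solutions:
 g(z) = C1 + C2/z


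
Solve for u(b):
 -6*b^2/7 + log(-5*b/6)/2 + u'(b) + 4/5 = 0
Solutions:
 u(b) = C1 + 2*b^3/7 - b*log(-b)/2 + b*(-5*log(5) - 3 + 5*log(6))/10


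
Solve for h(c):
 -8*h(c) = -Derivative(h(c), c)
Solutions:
 h(c) = C1*exp(8*c)


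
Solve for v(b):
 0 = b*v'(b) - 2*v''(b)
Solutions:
 v(b) = C1 + C2*erfi(b/2)


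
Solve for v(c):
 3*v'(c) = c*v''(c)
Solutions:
 v(c) = C1 + C2*c^4


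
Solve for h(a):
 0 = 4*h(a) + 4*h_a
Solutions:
 h(a) = C1*exp(-a)


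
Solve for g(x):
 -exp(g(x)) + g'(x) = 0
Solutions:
 g(x) = log(-1/(C1 + x))


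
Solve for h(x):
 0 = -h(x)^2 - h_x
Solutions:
 h(x) = 1/(C1 + x)


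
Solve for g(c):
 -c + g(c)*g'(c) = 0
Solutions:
 g(c) = -sqrt(C1 + c^2)
 g(c) = sqrt(C1 + c^2)


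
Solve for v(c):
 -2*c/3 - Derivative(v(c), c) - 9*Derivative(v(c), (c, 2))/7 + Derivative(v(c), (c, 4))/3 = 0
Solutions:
 v(c) = C1 + C2*exp(-c*(6*3^(2/3)*98^(1/3)/(sqrt(133) + 49)^(1/3) + 84^(1/3)*(sqrt(133) + 49)^(1/3))/28)*sin(3^(1/6)*c*(-28^(1/3)*3^(2/3)*(sqrt(133) + 49)^(1/3) + 18*98^(1/3)/(sqrt(133) + 49)^(1/3))/28) + C3*exp(-c*(6*3^(2/3)*98^(1/3)/(sqrt(133) + 49)^(1/3) + 84^(1/3)*(sqrt(133) + 49)^(1/3))/28)*cos(3^(1/6)*c*(-28^(1/3)*3^(2/3)*(sqrt(133) + 49)^(1/3) + 18*98^(1/3)/(sqrt(133) + 49)^(1/3))/28) + C4*exp(c*(6*3^(2/3)*98^(1/3)/(sqrt(133) + 49)^(1/3) + 84^(1/3)*(sqrt(133) + 49)^(1/3))/14) - c^2/3 + 6*c/7


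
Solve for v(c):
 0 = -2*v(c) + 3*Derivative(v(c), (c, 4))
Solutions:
 v(c) = C1*exp(-2^(1/4)*3^(3/4)*c/3) + C2*exp(2^(1/4)*3^(3/4)*c/3) + C3*sin(2^(1/4)*3^(3/4)*c/3) + C4*cos(2^(1/4)*3^(3/4)*c/3)


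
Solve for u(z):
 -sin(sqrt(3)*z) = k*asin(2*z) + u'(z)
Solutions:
 u(z) = C1 - k*(z*asin(2*z) + sqrt(1 - 4*z^2)/2) + sqrt(3)*cos(sqrt(3)*z)/3


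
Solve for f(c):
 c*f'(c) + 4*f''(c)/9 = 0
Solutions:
 f(c) = C1 + C2*erf(3*sqrt(2)*c/4)


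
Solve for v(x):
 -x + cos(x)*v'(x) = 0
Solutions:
 v(x) = C1 + Integral(x/cos(x), x)


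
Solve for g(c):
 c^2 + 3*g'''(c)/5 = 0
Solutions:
 g(c) = C1 + C2*c + C3*c^2 - c^5/36


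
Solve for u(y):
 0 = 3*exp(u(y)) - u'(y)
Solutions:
 u(y) = log(-1/(C1 + 3*y))


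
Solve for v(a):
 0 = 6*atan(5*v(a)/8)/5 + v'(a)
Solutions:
 Integral(1/atan(5*_y/8), (_y, v(a))) = C1 - 6*a/5


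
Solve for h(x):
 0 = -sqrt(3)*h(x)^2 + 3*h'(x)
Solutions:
 h(x) = -3/(C1 + sqrt(3)*x)


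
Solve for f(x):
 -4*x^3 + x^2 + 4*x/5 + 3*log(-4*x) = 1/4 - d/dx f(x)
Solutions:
 f(x) = C1 + x^4 - x^3/3 - 2*x^2/5 - 3*x*log(-x) + x*(13/4 - 6*log(2))


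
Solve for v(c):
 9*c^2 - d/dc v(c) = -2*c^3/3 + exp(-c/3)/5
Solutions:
 v(c) = C1 + c^4/6 + 3*c^3 + 3*exp(-c/3)/5


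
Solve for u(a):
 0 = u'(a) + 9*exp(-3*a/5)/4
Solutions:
 u(a) = C1 + 15*exp(-3*a/5)/4


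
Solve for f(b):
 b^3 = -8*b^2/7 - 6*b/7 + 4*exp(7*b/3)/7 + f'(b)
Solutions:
 f(b) = C1 + b^4/4 + 8*b^3/21 + 3*b^2/7 - 12*exp(7*b/3)/49


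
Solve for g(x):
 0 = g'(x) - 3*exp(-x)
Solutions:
 g(x) = C1 - 3*exp(-x)


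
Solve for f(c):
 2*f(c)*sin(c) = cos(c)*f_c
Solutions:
 f(c) = C1/cos(c)^2


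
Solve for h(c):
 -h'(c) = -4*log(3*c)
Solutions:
 h(c) = C1 + 4*c*log(c) - 4*c + c*log(81)


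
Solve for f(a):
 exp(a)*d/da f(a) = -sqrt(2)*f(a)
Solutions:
 f(a) = C1*exp(sqrt(2)*exp(-a))


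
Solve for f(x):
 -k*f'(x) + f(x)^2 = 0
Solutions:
 f(x) = -k/(C1*k + x)


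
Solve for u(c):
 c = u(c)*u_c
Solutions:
 u(c) = -sqrt(C1 + c^2)
 u(c) = sqrt(C1 + c^2)


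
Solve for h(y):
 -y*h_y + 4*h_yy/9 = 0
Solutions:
 h(y) = C1 + C2*erfi(3*sqrt(2)*y/4)


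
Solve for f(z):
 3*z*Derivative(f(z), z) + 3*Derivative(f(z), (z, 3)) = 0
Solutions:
 f(z) = C1 + Integral(C2*airyai(-z) + C3*airybi(-z), z)


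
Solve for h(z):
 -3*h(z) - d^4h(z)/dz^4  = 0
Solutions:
 h(z) = (C1*sin(sqrt(2)*3^(1/4)*z/2) + C2*cos(sqrt(2)*3^(1/4)*z/2))*exp(-sqrt(2)*3^(1/4)*z/2) + (C3*sin(sqrt(2)*3^(1/4)*z/2) + C4*cos(sqrt(2)*3^(1/4)*z/2))*exp(sqrt(2)*3^(1/4)*z/2)


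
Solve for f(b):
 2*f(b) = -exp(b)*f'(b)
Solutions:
 f(b) = C1*exp(2*exp(-b))


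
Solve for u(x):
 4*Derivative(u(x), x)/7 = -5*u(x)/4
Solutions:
 u(x) = C1*exp(-35*x/16)


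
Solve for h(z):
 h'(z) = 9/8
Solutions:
 h(z) = C1 + 9*z/8


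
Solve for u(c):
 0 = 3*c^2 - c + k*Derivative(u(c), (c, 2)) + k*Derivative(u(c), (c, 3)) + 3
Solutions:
 u(c) = C1 + C2*c + C3*exp(-c) - c^4/(4*k) + 7*c^3/(6*k) - 5*c^2/k


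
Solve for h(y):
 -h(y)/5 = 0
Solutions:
 h(y) = 0


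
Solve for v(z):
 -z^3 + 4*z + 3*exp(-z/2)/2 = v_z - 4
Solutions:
 v(z) = C1 - z^4/4 + 2*z^2 + 4*z - 3*exp(-z/2)


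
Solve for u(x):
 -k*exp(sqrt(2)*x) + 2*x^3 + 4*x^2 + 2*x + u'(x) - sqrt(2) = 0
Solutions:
 u(x) = C1 + sqrt(2)*k*exp(sqrt(2)*x)/2 - x^4/2 - 4*x^3/3 - x^2 + sqrt(2)*x


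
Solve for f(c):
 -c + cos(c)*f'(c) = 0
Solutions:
 f(c) = C1 + Integral(c/cos(c), c)


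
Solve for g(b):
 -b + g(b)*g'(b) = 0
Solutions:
 g(b) = -sqrt(C1 + b^2)
 g(b) = sqrt(C1 + b^2)


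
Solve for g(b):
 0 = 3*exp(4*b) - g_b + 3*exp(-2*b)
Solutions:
 g(b) = C1 + 3*exp(4*b)/4 - 3*exp(-2*b)/2


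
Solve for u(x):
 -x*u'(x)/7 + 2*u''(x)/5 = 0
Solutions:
 u(x) = C1 + C2*erfi(sqrt(35)*x/14)


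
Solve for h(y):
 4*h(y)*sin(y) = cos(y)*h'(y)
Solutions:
 h(y) = C1/cos(y)^4


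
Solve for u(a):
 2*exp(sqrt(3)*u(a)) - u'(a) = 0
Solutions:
 u(a) = sqrt(3)*(2*log(-1/(C1 + 2*a)) - log(3))/6


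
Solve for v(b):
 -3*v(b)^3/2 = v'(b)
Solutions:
 v(b) = -sqrt(-1/(C1 - 3*b))
 v(b) = sqrt(-1/(C1 - 3*b))


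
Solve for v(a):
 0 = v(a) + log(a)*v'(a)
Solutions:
 v(a) = C1*exp(-li(a))


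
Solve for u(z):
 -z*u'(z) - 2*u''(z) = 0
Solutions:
 u(z) = C1 + C2*erf(z/2)


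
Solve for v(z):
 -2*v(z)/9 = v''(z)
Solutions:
 v(z) = C1*sin(sqrt(2)*z/3) + C2*cos(sqrt(2)*z/3)


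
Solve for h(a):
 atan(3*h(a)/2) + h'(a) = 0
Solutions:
 Integral(1/atan(3*_y/2), (_y, h(a))) = C1 - a


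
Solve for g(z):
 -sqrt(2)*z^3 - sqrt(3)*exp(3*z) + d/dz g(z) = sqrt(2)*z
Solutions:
 g(z) = C1 + sqrt(2)*z^4/4 + sqrt(2)*z^2/2 + sqrt(3)*exp(3*z)/3


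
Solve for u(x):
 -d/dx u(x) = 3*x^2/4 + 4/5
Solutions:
 u(x) = C1 - x^3/4 - 4*x/5


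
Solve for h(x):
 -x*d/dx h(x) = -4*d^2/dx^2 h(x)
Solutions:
 h(x) = C1 + C2*erfi(sqrt(2)*x/4)


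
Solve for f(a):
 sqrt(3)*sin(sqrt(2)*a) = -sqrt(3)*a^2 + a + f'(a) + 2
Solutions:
 f(a) = C1 + sqrt(3)*a^3/3 - a^2/2 - 2*a - sqrt(6)*cos(sqrt(2)*a)/2


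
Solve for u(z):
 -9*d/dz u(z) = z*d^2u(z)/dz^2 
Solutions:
 u(z) = C1 + C2/z^8


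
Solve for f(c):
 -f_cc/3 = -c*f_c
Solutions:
 f(c) = C1 + C2*erfi(sqrt(6)*c/2)


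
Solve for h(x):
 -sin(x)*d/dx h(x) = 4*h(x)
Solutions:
 h(x) = C1*(cos(x)^2 + 2*cos(x) + 1)/(cos(x)^2 - 2*cos(x) + 1)


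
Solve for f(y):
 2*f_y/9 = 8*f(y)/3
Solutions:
 f(y) = C1*exp(12*y)


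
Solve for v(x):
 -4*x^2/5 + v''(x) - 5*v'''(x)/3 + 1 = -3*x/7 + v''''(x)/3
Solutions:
 v(x) = C1 + C2*x + C3*exp(x*(-5 + sqrt(37))/2) + C4*exp(-x*(5 + sqrt(37))/2) + x^4/15 + 47*x^3/126 + 514*x^2/315


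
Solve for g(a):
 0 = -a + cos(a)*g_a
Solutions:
 g(a) = C1 + Integral(a/cos(a), a)


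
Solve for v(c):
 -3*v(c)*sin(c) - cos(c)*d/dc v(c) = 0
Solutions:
 v(c) = C1*cos(c)^3


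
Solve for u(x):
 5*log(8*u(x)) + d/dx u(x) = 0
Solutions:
 Integral(1/(log(_y) + 3*log(2)), (_y, u(x)))/5 = C1 - x


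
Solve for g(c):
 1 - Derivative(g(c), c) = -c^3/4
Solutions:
 g(c) = C1 + c^4/16 + c


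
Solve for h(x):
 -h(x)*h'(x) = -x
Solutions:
 h(x) = -sqrt(C1 + x^2)
 h(x) = sqrt(C1 + x^2)


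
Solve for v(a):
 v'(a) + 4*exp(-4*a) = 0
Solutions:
 v(a) = C1 + exp(-4*a)


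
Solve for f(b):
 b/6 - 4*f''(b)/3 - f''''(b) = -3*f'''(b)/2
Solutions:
 f(b) = C1 + C2*b + b^3/48 + 9*b^2/128 + (C3*sin(sqrt(111)*b/12) + C4*cos(sqrt(111)*b/12))*exp(3*b/4)


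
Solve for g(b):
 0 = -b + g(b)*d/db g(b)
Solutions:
 g(b) = -sqrt(C1 + b^2)
 g(b) = sqrt(C1 + b^2)


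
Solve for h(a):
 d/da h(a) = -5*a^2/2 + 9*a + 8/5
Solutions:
 h(a) = C1 - 5*a^3/6 + 9*a^2/2 + 8*a/5


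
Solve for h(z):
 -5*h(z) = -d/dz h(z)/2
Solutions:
 h(z) = C1*exp(10*z)


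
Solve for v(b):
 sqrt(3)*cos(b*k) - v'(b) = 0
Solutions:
 v(b) = C1 + sqrt(3)*sin(b*k)/k


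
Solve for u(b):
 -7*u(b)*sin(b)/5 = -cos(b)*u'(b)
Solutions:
 u(b) = C1/cos(b)^(7/5)


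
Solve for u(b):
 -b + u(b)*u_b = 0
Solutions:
 u(b) = -sqrt(C1 + b^2)
 u(b) = sqrt(C1 + b^2)


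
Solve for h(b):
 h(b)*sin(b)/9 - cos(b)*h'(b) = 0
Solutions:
 h(b) = C1/cos(b)^(1/9)


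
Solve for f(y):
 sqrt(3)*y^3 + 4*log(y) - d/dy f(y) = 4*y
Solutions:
 f(y) = C1 + sqrt(3)*y^4/4 - 2*y^2 + 4*y*log(y) - 4*y


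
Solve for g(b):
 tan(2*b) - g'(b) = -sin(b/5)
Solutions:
 g(b) = C1 - log(cos(2*b))/2 - 5*cos(b/5)


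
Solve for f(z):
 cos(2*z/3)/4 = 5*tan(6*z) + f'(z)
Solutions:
 f(z) = C1 + 5*log(cos(6*z))/6 + 3*sin(2*z/3)/8


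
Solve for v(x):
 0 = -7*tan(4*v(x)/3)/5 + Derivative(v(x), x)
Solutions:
 v(x) = -3*asin(C1*exp(28*x/15))/4 + 3*pi/4
 v(x) = 3*asin(C1*exp(28*x/15))/4


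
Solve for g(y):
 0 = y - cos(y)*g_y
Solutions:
 g(y) = C1 + Integral(y/cos(y), y)


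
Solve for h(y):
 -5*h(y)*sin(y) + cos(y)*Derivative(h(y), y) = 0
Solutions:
 h(y) = C1/cos(y)^5


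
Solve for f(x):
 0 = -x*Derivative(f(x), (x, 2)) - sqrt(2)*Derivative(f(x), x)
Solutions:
 f(x) = C1 + C2*x^(1 - sqrt(2))


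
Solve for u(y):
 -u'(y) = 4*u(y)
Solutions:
 u(y) = C1*exp(-4*y)


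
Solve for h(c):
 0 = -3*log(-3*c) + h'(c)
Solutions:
 h(c) = C1 + 3*c*log(-c) + 3*c*(-1 + log(3))


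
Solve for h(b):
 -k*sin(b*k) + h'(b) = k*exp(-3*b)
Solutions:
 h(b) = C1 - k*exp(-3*b)/3 - cos(b*k)


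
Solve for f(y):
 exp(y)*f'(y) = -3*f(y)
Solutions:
 f(y) = C1*exp(3*exp(-y))


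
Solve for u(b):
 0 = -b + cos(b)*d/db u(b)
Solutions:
 u(b) = C1 + Integral(b/cos(b), b)


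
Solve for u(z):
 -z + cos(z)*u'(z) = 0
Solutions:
 u(z) = C1 + Integral(z/cos(z), z)


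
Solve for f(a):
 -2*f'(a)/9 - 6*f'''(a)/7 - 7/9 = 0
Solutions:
 f(a) = C1 + C2*sin(sqrt(21)*a/9) + C3*cos(sqrt(21)*a/9) - 7*a/2


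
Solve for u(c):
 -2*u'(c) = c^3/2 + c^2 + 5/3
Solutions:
 u(c) = C1 - c^4/16 - c^3/6 - 5*c/6


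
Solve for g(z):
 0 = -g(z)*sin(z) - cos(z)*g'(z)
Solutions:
 g(z) = C1*cos(z)


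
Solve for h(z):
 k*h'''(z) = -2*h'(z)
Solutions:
 h(z) = C1 + C2*exp(-sqrt(2)*z*sqrt(-1/k)) + C3*exp(sqrt(2)*z*sqrt(-1/k))


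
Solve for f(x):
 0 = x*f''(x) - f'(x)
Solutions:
 f(x) = C1 + C2*x^2


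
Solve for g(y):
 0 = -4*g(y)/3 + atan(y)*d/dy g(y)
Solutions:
 g(y) = C1*exp(4*Integral(1/atan(y), y)/3)


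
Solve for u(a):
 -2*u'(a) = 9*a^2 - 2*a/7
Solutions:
 u(a) = C1 - 3*a^3/2 + a^2/14


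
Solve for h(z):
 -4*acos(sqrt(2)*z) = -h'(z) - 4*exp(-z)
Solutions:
 h(z) = C1 + 4*z*acos(sqrt(2)*z) - 2*sqrt(2)*sqrt(1 - 2*z^2) + 4*exp(-z)


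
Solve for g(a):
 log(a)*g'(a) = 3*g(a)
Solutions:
 g(a) = C1*exp(3*li(a))


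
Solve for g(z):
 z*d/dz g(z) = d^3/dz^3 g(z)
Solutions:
 g(z) = C1 + Integral(C2*airyai(z) + C3*airybi(z), z)


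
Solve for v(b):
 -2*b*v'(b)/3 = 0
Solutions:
 v(b) = C1


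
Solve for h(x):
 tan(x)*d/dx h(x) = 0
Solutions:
 h(x) = C1


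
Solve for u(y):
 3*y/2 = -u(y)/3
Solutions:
 u(y) = -9*y/2


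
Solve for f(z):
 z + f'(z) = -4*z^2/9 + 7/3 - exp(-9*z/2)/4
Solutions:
 f(z) = C1 - 4*z^3/27 - z^2/2 + 7*z/3 + exp(-9*z/2)/18


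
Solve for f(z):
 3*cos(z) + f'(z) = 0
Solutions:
 f(z) = C1 - 3*sin(z)


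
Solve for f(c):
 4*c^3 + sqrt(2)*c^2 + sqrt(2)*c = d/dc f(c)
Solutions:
 f(c) = C1 + c^4 + sqrt(2)*c^3/3 + sqrt(2)*c^2/2


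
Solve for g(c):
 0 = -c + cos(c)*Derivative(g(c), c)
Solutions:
 g(c) = C1 + Integral(c/cos(c), c)


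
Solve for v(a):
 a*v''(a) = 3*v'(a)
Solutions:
 v(a) = C1 + C2*a^4


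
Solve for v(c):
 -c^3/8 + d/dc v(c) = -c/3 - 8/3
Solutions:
 v(c) = C1 + c^4/32 - c^2/6 - 8*c/3


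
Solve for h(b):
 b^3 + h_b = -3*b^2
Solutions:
 h(b) = C1 - b^4/4 - b^3


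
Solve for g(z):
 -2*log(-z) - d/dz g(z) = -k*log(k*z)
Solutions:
 g(z) = C1 + z*(k - 2)*log(-z) + z*(k*log(-k) - k + 2)


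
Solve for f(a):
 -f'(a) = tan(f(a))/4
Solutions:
 f(a) = pi - asin(C1*exp(-a/4))
 f(a) = asin(C1*exp(-a/4))


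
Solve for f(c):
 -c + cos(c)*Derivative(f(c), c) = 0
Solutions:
 f(c) = C1 + Integral(c/cos(c), c)


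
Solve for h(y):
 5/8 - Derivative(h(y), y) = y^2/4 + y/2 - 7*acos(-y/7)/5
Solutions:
 h(y) = C1 - y^3/12 - y^2/4 + 7*y*acos(-y/7)/5 + 5*y/8 + 7*sqrt(49 - y^2)/5


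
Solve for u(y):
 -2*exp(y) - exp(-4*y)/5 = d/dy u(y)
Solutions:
 u(y) = C1 - 2*exp(y) + exp(-4*y)/20


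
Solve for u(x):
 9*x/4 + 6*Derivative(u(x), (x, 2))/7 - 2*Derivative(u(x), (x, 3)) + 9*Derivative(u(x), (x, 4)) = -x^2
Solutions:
 u(x) = C1 + C2*x - 7*x^4/72 - 581*x^3/432 + 1225*x^2/432 + (C3*sin(sqrt(329)*x/63) + C4*cos(sqrt(329)*x/63))*exp(x/9)


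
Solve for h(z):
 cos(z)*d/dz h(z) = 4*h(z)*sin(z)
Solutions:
 h(z) = C1/cos(z)^4


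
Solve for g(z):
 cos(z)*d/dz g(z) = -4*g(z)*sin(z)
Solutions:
 g(z) = C1*cos(z)^4


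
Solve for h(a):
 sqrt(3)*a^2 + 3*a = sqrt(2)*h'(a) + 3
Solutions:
 h(a) = C1 + sqrt(6)*a^3/6 + 3*sqrt(2)*a^2/4 - 3*sqrt(2)*a/2


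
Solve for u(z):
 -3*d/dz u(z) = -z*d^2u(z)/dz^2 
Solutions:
 u(z) = C1 + C2*z^4


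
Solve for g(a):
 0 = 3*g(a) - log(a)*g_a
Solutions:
 g(a) = C1*exp(3*li(a))


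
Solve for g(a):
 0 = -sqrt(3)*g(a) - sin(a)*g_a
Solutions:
 g(a) = C1*(cos(a) + 1)^(sqrt(3)/2)/(cos(a) - 1)^(sqrt(3)/2)


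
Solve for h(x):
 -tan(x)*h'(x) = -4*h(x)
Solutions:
 h(x) = C1*sin(x)^4


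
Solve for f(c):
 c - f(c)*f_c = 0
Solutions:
 f(c) = -sqrt(C1 + c^2)
 f(c) = sqrt(C1 + c^2)


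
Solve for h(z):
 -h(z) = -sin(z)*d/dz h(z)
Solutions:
 h(z) = C1*sqrt(cos(z) - 1)/sqrt(cos(z) + 1)


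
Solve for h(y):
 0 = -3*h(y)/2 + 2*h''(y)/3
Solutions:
 h(y) = C1*exp(-3*y/2) + C2*exp(3*y/2)


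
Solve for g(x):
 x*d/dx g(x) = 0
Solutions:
 g(x) = C1


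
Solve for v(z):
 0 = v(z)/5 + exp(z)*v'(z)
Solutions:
 v(z) = C1*exp(exp(-z)/5)


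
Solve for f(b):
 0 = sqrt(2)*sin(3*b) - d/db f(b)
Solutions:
 f(b) = C1 - sqrt(2)*cos(3*b)/3


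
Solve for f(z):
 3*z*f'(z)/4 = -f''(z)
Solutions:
 f(z) = C1 + C2*erf(sqrt(6)*z/4)


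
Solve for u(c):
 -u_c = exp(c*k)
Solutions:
 u(c) = C1 - exp(c*k)/k


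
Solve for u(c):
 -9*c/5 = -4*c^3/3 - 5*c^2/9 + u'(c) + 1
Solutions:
 u(c) = C1 + c^4/3 + 5*c^3/27 - 9*c^2/10 - c


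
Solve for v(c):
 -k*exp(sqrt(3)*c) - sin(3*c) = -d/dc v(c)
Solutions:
 v(c) = C1 + sqrt(3)*k*exp(sqrt(3)*c)/3 - cos(3*c)/3


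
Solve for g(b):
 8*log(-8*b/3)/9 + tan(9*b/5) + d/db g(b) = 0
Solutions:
 g(b) = C1 - 8*b*log(-b)/9 - 8*b*log(2)/3 + 8*b/9 + 8*b*log(3)/9 + 5*log(cos(9*b/5))/9


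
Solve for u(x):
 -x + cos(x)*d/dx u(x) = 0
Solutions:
 u(x) = C1 + Integral(x/cos(x), x)


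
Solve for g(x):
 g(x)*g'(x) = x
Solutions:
 g(x) = -sqrt(C1 + x^2)
 g(x) = sqrt(C1 + x^2)


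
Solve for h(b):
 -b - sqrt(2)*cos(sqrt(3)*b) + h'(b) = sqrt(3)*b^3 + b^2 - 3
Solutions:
 h(b) = C1 + sqrt(3)*b^4/4 + b^3/3 + b^2/2 - 3*b + sqrt(6)*sin(sqrt(3)*b)/3


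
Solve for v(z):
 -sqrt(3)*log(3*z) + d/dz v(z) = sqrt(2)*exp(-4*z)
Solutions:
 v(z) = C1 + sqrt(3)*z*log(z) + sqrt(3)*z*(-1 + log(3)) - sqrt(2)*exp(-4*z)/4


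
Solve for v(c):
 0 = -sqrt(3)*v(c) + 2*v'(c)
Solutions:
 v(c) = C1*exp(sqrt(3)*c/2)


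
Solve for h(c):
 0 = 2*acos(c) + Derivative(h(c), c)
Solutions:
 h(c) = C1 - 2*c*acos(c) + 2*sqrt(1 - c^2)


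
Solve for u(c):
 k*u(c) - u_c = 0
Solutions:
 u(c) = C1*exp(c*k)


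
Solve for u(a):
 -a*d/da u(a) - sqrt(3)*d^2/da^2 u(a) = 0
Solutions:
 u(a) = C1 + C2*erf(sqrt(2)*3^(3/4)*a/6)


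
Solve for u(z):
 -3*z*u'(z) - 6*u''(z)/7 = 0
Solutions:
 u(z) = C1 + C2*erf(sqrt(7)*z/2)


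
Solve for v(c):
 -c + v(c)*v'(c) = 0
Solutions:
 v(c) = -sqrt(C1 + c^2)
 v(c) = sqrt(C1 + c^2)


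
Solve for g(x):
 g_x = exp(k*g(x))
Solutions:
 g(x) = Piecewise((log(-1/(C1*k + k*x))/k, Ne(k, 0)), (nan, True))
 g(x) = Piecewise((C1 + x, Eq(k, 0)), (nan, True))


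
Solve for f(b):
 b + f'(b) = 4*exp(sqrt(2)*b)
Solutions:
 f(b) = C1 - b^2/2 + 2*sqrt(2)*exp(sqrt(2)*b)


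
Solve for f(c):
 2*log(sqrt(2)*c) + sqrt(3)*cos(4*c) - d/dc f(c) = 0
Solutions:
 f(c) = C1 + 2*c*log(c) - 2*c + c*log(2) + sqrt(3)*sin(4*c)/4


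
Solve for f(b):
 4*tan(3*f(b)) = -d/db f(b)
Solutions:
 f(b) = -asin(C1*exp(-12*b))/3 + pi/3
 f(b) = asin(C1*exp(-12*b))/3


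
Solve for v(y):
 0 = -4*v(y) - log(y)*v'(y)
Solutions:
 v(y) = C1*exp(-4*li(y))


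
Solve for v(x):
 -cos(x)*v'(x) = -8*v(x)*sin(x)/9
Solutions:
 v(x) = C1/cos(x)^(8/9)


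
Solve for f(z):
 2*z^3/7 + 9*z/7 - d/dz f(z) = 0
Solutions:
 f(z) = C1 + z^4/14 + 9*z^2/14


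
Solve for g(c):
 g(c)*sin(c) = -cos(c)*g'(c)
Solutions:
 g(c) = C1*cos(c)


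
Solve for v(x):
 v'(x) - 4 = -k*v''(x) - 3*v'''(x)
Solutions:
 v(x) = C1 + C2*exp(x*(-k + sqrt(k^2 - 12))/6) + C3*exp(-x*(k + sqrt(k^2 - 12))/6) + 4*x


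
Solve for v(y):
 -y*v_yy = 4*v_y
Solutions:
 v(y) = C1 + C2/y^3


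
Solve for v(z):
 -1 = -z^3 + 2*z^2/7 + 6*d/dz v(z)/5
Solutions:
 v(z) = C1 + 5*z^4/24 - 5*z^3/63 - 5*z/6


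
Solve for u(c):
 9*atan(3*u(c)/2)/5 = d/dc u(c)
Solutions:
 Integral(1/atan(3*_y/2), (_y, u(c))) = C1 + 9*c/5


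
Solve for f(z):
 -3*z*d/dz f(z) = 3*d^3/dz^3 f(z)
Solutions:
 f(z) = C1 + Integral(C2*airyai(-z) + C3*airybi(-z), z)


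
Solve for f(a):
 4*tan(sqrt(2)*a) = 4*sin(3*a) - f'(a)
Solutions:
 f(a) = C1 + 2*sqrt(2)*log(cos(sqrt(2)*a)) - 4*cos(3*a)/3


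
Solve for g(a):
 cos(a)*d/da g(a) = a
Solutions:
 g(a) = C1 + Integral(a/cos(a), a)


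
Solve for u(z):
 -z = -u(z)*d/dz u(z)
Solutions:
 u(z) = -sqrt(C1 + z^2)
 u(z) = sqrt(C1 + z^2)


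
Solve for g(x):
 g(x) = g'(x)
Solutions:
 g(x) = C1*exp(x)


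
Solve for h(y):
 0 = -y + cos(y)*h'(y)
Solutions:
 h(y) = C1 + Integral(y/cos(y), y)


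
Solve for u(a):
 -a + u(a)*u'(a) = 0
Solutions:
 u(a) = -sqrt(C1 + a^2)
 u(a) = sqrt(C1 + a^2)


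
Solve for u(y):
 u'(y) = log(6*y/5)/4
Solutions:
 u(y) = C1 + y*log(y)/4 - y*log(5)/4 - y/4 + y*log(6)/4


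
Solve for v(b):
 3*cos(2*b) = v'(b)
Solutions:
 v(b) = C1 + 3*sin(2*b)/2


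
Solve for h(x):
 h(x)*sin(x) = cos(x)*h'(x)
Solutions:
 h(x) = C1/cos(x)


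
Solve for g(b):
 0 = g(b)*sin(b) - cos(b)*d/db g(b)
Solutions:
 g(b) = C1/cos(b)


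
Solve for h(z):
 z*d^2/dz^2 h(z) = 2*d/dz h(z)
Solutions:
 h(z) = C1 + C2*z^3


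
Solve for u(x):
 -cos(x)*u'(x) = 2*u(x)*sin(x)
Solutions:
 u(x) = C1*cos(x)^2


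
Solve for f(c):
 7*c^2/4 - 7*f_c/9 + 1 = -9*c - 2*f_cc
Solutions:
 f(c) = C1 + C2*exp(7*c/18) + 3*c^3/4 + 81*c^2/7 + 2979*c/49


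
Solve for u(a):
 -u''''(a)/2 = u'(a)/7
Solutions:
 u(a) = C1 + C4*exp(-2^(1/3)*7^(2/3)*a/7) + (C2*sin(2^(1/3)*sqrt(3)*7^(2/3)*a/14) + C3*cos(2^(1/3)*sqrt(3)*7^(2/3)*a/14))*exp(2^(1/3)*7^(2/3)*a/14)


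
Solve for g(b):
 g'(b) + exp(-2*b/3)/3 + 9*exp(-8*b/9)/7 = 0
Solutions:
 g(b) = C1 + exp(-2*b/3)/2 + 81*exp(-8*b/9)/56


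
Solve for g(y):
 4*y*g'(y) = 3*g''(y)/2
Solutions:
 g(y) = C1 + C2*erfi(2*sqrt(3)*y/3)


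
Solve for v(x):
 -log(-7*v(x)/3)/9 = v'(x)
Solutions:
 9*Integral(1/(log(-_y) - log(3) + log(7)), (_y, v(x))) = C1 - x


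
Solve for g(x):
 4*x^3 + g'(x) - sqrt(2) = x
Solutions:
 g(x) = C1 - x^4 + x^2/2 + sqrt(2)*x


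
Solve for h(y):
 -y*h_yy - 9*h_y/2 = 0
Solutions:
 h(y) = C1 + C2/y^(7/2)


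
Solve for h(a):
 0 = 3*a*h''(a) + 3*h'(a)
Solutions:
 h(a) = C1 + C2*log(a)


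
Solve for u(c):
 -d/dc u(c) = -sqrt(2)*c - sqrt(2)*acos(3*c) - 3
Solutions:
 u(c) = C1 + sqrt(2)*c^2/2 + 3*c + sqrt(2)*(c*acos(3*c) - sqrt(1 - 9*c^2)/3)


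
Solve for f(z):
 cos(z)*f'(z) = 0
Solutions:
 f(z) = C1


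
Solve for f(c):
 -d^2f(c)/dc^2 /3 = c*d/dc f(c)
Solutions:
 f(c) = C1 + C2*erf(sqrt(6)*c/2)


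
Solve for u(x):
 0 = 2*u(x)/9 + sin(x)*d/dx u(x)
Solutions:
 u(x) = C1*(cos(x) + 1)^(1/9)/(cos(x) - 1)^(1/9)


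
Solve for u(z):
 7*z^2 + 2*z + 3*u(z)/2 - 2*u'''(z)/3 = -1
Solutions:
 u(z) = C3*exp(2^(1/3)*3^(2/3)*z/2) - 14*z^2/3 - 4*z/3 + (C1*sin(3*2^(1/3)*3^(1/6)*z/4) + C2*cos(3*2^(1/3)*3^(1/6)*z/4))*exp(-2^(1/3)*3^(2/3)*z/4) - 2/3


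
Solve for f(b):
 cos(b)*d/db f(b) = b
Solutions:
 f(b) = C1 + Integral(b/cos(b), b)


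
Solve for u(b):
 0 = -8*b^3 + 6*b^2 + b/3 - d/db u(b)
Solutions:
 u(b) = C1 - 2*b^4 + 2*b^3 + b^2/6


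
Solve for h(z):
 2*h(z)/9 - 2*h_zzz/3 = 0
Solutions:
 h(z) = C3*exp(3^(2/3)*z/3) + (C1*sin(3^(1/6)*z/2) + C2*cos(3^(1/6)*z/2))*exp(-3^(2/3)*z/6)


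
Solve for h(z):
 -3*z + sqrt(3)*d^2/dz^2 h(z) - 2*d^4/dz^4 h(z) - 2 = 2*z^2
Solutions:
 h(z) = C1 + C2*z + C3*exp(-sqrt(2)*3^(1/4)*z/2) + C4*exp(sqrt(2)*3^(1/4)*z/2) + sqrt(3)*z^4/18 + sqrt(3)*z^3/6 + z^2*(sqrt(3) + 4)/3


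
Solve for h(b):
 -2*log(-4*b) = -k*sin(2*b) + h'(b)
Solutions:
 h(b) = C1 - 2*b*log(-b) - 4*b*log(2) + 2*b - k*cos(2*b)/2


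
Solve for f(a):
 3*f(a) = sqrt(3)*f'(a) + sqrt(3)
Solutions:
 f(a) = C1*exp(sqrt(3)*a) + sqrt(3)/3


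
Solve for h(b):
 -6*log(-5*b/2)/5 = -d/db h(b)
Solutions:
 h(b) = C1 + 6*b*log(-b)/5 + 6*b*(-1 - log(2) + log(5))/5


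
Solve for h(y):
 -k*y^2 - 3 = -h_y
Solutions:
 h(y) = C1 + k*y^3/3 + 3*y


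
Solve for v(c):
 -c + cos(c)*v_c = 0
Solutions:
 v(c) = C1 + Integral(c/cos(c), c)


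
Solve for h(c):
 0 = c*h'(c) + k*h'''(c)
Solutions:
 h(c) = C1 + Integral(C2*airyai(c*(-1/k)^(1/3)) + C3*airybi(c*(-1/k)^(1/3)), c)


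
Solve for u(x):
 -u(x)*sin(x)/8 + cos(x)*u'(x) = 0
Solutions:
 u(x) = C1/cos(x)^(1/8)


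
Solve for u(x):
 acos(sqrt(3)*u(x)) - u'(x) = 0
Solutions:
 Integral(1/acos(sqrt(3)*_y), (_y, u(x))) = C1 + x


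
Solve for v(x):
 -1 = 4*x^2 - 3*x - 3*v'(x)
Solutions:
 v(x) = C1 + 4*x^3/9 - x^2/2 + x/3


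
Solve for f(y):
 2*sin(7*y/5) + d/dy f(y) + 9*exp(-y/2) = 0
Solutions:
 f(y) = C1 + 10*cos(7*y/5)/7 + 18*exp(-y/2)


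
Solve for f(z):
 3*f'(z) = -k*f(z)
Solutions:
 f(z) = C1*exp(-k*z/3)


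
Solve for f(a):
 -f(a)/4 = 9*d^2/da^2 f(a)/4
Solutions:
 f(a) = C1*sin(a/3) + C2*cos(a/3)


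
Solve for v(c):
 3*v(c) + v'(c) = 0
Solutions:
 v(c) = C1*exp(-3*c)


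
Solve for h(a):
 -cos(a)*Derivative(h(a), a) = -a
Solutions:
 h(a) = C1 + Integral(a/cos(a), a)


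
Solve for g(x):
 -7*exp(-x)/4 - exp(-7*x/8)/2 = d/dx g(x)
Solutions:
 g(x) = C1 + 7*exp(-x)/4 + 4*exp(-7*x/8)/7


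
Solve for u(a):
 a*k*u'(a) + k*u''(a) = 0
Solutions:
 u(a) = C1 + C2*erf(sqrt(2)*a/2)


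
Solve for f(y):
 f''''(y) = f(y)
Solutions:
 f(y) = C1*exp(-y) + C2*exp(y) + C3*sin(y) + C4*cos(y)


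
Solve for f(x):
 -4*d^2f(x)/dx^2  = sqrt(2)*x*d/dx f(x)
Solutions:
 f(x) = C1 + C2*erf(2^(3/4)*x/4)


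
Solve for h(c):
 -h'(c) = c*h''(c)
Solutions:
 h(c) = C1 + C2*log(c)


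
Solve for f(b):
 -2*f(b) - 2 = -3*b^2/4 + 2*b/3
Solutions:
 f(b) = 3*b^2/8 - b/3 - 1


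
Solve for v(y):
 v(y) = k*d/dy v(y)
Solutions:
 v(y) = C1*exp(y/k)


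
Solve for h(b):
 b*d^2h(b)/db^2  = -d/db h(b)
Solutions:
 h(b) = C1 + C2*log(b)


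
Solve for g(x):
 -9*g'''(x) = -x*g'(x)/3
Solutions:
 g(x) = C1 + Integral(C2*airyai(x/3) + C3*airybi(x/3), x)


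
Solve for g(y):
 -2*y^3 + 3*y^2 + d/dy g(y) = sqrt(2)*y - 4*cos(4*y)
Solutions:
 g(y) = C1 + y^4/2 - y^3 + sqrt(2)*y^2/2 - sin(4*y)


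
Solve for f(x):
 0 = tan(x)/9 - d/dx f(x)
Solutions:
 f(x) = C1 - log(cos(x))/9


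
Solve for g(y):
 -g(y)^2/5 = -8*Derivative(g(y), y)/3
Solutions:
 g(y) = -40/(C1 + 3*y)


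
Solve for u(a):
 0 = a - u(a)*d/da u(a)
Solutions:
 u(a) = -sqrt(C1 + a^2)
 u(a) = sqrt(C1 + a^2)


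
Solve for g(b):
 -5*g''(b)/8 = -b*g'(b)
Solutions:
 g(b) = C1 + C2*erfi(2*sqrt(5)*b/5)


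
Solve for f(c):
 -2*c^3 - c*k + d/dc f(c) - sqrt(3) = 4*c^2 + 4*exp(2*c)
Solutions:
 f(c) = C1 + c^4/2 + 4*c^3/3 + c^2*k/2 + sqrt(3)*c + 2*exp(2*c)


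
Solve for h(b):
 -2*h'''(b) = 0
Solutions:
 h(b) = C1 + C2*b + C3*b^2


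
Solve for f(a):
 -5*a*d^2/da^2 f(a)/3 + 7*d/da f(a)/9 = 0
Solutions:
 f(a) = C1 + C2*a^(22/15)


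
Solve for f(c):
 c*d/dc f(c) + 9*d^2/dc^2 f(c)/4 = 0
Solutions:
 f(c) = C1 + C2*erf(sqrt(2)*c/3)


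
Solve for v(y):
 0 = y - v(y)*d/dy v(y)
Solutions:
 v(y) = -sqrt(C1 + y^2)
 v(y) = sqrt(C1 + y^2)


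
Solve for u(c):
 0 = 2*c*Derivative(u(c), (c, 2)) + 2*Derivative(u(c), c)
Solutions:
 u(c) = C1 + C2*log(c)


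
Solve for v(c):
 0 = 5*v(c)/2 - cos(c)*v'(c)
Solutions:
 v(c) = C1*(sin(c) + 1)^(5/4)/(sin(c) - 1)^(5/4)


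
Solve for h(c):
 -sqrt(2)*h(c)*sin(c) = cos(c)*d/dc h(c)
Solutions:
 h(c) = C1*cos(c)^(sqrt(2))


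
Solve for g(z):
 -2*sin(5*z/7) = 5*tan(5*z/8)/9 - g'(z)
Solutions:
 g(z) = C1 - 8*log(cos(5*z/8))/9 - 14*cos(5*z/7)/5


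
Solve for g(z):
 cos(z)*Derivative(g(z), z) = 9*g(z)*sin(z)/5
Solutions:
 g(z) = C1/cos(z)^(9/5)


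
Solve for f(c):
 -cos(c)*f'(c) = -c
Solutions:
 f(c) = C1 + Integral(c/cos(c), c)


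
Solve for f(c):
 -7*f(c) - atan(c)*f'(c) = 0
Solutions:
 f(c) = C1*exp(-7*Integral(1/atan(c), c))


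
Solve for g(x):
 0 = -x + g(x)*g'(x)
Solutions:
 g(x) = -sqrt(C1 + x^2)
 g(x) = sqrt(C1 + x^2)


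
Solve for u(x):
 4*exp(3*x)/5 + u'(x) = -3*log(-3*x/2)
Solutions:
 u(x) = C1 - 3*x*log(-x) + 3*x*(-log(3) + log(2) + 1) - 4*exp(3*x)/15


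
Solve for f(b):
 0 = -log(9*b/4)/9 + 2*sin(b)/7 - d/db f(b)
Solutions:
 f(b) = C1 - b*log(b)/9 - 2*b*log(3)/9 + b/9 + 2*b*log(2)/9 - 2*cos(b)/7


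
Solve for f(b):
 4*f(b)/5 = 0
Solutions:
 f(b) = 0


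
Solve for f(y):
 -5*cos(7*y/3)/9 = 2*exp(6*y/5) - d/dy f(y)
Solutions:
 f(y) = C1 + 5*exp(6*y/5)/3 + 5*sin(7*y/3)/21


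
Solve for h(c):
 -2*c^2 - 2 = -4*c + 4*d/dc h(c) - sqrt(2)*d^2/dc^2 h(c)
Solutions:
 h(c) = C1 + C2*exp(2*sqrt(2)*c) - c^3/6 - sqrt(2)*c^2/8 + c^2/2 - 5*c/8 + sqrt(2)*c/4


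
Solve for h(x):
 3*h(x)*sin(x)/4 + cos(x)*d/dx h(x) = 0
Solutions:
 h(x) = C1*cos(x)^(3/4)


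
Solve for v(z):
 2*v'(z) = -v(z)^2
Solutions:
 v(z) = 2/(C1 + z)


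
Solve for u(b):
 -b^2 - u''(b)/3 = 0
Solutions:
 u(b) = C1 + C2*b - b^4/4


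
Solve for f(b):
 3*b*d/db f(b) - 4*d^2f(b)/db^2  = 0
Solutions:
 f(b) = C1 + C2*erfi(sqrt(6)*b/4)


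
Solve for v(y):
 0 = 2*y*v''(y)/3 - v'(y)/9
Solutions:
 v(y) = C1 + C2*y^(7/6)


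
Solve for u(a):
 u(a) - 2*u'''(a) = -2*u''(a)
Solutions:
 u(a) = C1*exp(a*(-2^(1/3)*(3*sqrt(105) + 31)^(1/3) - 2*2^(2/3)/(3*sqrt(105) + 31)^(1/3) + 4)/12)*sin(2^(1/3)*sqrt(3)*a*(-(3*sqrt(105) + 31)^(1/3) + 2*2^(1/3)/(3*sqrt(105) + 31)^(1/3))/12) + C2*exp(a*(-2^(1/3)*(3*sqrt(105) + 31)^(1/3) - 2*2^(2/3)/(3*sqrt(105) + 31)^(1/3) + 4)/12)*cos(2^(1/3)*sqrt(3)*a*(-(3*sqrt(105) + 31)^(1/3) + 2*2^(1/3)/(3*sqrt(105) + 31)^(1/3))/12) + C3*exp(a*(2*2^(2/3)/(3*sqrt(105) + 31)^(1/3) + 2 + 2^(1/3)*(3*sqrt(105) + 31)^(1/3))/6)


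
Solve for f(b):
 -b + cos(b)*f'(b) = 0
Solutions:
 f(b) = C1 + Integral(b/cos(b), b)


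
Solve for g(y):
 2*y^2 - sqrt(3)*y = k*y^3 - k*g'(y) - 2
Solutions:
 g(y) = C1 + y^4/4 - 2*y^3/(3*k) + sqrt(3)*y^2/(2*k) - 2*y/k


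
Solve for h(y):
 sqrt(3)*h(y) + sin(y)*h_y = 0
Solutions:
 h(y) = C1*(cos(y) + 1)^(sqrt(3)/2)/(cos(y) - 1)^(sqrt(3)/2)


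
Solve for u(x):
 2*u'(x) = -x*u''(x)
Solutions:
 u(x) = C1 + C2/x


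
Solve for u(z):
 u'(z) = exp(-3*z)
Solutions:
 u(z) = C1 - exp(-3*z)/3


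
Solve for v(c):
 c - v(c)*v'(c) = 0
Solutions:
 v(c) = -sqrt(C1 + c^2)
 v(c) = sqrt(C1 + c^2)


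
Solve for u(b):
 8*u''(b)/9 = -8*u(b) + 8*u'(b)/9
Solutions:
 u(b) = (C1*sin(sqrt(35)*b/2) + C2*cos(sqrt(35)*b/2))*exp(b/2)


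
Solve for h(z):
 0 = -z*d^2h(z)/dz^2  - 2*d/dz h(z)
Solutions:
 h(z) = C1 + C2/z


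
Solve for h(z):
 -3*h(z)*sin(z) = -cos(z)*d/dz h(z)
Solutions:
 h(z) = C1/cos(z)^3


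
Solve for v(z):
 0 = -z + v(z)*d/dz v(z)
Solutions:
 v(z) = -sqrt(C1 + z^2)
 v(z) = sqrt(C1 + z^2)


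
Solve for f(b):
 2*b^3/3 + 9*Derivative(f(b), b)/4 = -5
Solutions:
 f(b) = C1 - 2*b^4/27 - 20*b/9


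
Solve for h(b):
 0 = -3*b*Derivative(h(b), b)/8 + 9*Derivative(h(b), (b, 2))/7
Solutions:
 h(b) = C1 + C2*erfi(sqrt(21)*b/12)


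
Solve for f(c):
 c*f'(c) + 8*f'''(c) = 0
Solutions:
 f(c) = C1 + Integral(C2*airyai(-c/2) + C3*airybi(-c/2), c)


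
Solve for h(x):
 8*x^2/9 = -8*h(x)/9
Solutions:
 h(x) = -x^2


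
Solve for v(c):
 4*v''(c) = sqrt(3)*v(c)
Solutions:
 v(c) = C1*exp(-3^(1/4)*c/2) + C2*exp(3^(1/4)*c/2)


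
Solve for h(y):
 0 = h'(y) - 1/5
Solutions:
 h(y) = C1 + y/5


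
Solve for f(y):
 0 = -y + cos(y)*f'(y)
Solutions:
 f(y) = C1 + Integral(y/cos(y), y)


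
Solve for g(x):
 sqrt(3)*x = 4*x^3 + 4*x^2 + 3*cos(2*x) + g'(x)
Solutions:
 g(x) = C1 - x^4 - 4*x^3/3 + sqrt(3)*x^2/2 - 3*sin(2*x)/2


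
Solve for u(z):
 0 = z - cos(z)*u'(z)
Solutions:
 u(z) = C1 + Integral(z/cos(z), z)


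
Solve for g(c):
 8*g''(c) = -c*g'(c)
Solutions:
 g(c) = C1 + C2*erf(c/4)


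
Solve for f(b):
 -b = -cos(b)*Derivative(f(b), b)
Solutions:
 f(b) = C1 + Integral(b/cos(b), b)


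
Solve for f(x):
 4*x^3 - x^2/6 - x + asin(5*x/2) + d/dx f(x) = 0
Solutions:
 f(x) = C1 - x^4 + x^3/18 + x^2/2 - x*asin(5*x/2) - sqrt(4 - 25*x^2)/5


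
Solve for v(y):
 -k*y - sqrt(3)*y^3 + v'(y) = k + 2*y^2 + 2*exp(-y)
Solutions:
 v(y) = C1 + k*y^2/2 + k*y + sqrt(3)*y^4/4 + 2*y^3/3 - 2*exp(-y)


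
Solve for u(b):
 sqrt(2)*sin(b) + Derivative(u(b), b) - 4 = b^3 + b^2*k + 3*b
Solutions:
 u(b) = C1 + b^4/4 + b^3*k/3 + 3*b^2/2 + 4*b + sqrt(2)*cos(b)


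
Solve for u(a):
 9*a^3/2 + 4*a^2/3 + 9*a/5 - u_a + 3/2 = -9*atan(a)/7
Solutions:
 u(a) = C1 + 9*a^4/8 + 4*a^3/9 + 9*a^2/10 + 9*a*atan(a)/7 + 3*a/2 - 9*log(a^2 + 1)/14


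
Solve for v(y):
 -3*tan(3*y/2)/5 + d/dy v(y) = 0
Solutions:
 v(y) = C1 - 2*log(cos(3*y/2))/5


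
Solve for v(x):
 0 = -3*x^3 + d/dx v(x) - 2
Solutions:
 v(x) = C1 + 3*x^4/4 + 2*x


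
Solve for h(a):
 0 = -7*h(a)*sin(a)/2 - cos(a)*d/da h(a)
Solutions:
 h(a) = C1*cos(a)^(7/2)


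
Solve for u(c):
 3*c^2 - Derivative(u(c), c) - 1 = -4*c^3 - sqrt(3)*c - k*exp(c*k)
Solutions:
 u(c) = C1 + c^4 + c^3 + sqrt(3)*c^2/2 - c + exp(c*k)


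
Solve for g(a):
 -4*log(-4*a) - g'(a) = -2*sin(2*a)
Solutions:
 g(a) = C1 - 4*a*log(-a) - 8*a*log(2) + 4*a - cos(2*a)


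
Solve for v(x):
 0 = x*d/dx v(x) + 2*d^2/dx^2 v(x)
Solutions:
 v(x) = C1 + C2*erf(x/2)


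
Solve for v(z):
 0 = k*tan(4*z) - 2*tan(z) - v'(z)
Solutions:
 v(z) = C1 - k*log(cos(4*z))/4 + 2*log(cos(z))


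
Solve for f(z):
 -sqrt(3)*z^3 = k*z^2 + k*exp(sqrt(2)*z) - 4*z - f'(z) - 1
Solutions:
 f(z) = C1 + k*z^3/3 + sqrt(2)*k*exp(sqrt(2)*z)/2 + sqrt(3)*z^4/4 - 2*z^2 - z


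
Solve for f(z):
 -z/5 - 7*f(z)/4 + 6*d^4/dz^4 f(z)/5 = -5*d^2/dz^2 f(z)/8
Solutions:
 f(z) = C1*exp(-sqrt(6)*z*sqrt(-25 + sqrt(14065))/24) + C2*exp(sqrt(6)*z*sqrt(-25 + sqrt(14065))/24) + C3*sin(sqrt(6)*z*sqrt(25 + sqrt(14065))/24) + C4*cos(sqrt(6)*z*sqrt(25 + sqrt(14065))/24) - 4*z/35


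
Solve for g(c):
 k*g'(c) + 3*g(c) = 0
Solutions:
 g(c) = C1*exp(-3*c/k)


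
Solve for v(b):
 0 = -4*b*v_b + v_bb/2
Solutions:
 v(b) = C1 + C2*erfi(2*b)


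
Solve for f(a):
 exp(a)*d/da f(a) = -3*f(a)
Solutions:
 f(a) = C1*exp(3*exp(-a))


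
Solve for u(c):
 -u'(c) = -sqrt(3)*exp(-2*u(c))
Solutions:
 u(c) = log(-sqrt(C1 + 2*sqrt(3)*c))
 u(c) = log(C1 + 2*sqrt(3)*c)/2


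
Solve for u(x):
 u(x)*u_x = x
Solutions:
 u(x) = -sqrt(C1 + x^2)
 u(x) = sqrt(C1 + x^2)


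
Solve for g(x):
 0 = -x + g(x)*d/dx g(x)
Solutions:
 g(x) = -sqrt(C1 + x^2)
 g(x) = sqrt(C1 + x^2)


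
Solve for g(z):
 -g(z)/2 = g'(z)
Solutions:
 g(z) = C1*exp(-z/2)


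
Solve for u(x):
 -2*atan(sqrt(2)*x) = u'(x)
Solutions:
 u(x) = C1 - 2*x*atan(sqrt(2)*x) + sqrt(2)*log(2*x^2 + 1)/2


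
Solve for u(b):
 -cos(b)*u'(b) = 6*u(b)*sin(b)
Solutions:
 u(b) = C1*cos(b)^6


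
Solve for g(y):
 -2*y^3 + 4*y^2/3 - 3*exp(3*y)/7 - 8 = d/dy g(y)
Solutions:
 g(y) = C1 - y^4/2 + 4*y^3/9 - 8*y - exp(3*y)/7


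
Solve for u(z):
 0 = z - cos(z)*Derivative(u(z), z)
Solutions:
 u(z) = C1 + Integral(z/cos(z), z)
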